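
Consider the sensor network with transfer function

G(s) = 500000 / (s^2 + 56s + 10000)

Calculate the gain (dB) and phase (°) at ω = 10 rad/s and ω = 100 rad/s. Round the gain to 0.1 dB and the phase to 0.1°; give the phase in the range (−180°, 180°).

ω = 10: 34.1 dB, -3.2°; ω = 100: 39.0 dB, -90.0°

At s = jω = j10:
quadratic: (j10)² + 56·j10 + 10000 = 9900 + j560 → |·| ≈ 9915.8, ∠ ≈ 3.24°
|G| = 500000 / 9915.8 ≈ 50.425
Gain = 20 log₁₀(50.425) ≈ 34.05 dB
∠G = 0.00° − 3.24° = -3.24°

At s = jω = j100:
quadratic: (j100)² + 56·j100 + 10000 = 0 + j5600 → |·| ≈ 5600, ∠ ≈ 90.00°
|G| = 500000 / 5600 ≈ 89.286
Gain = 20 log₁₀(89.286) ≈ 39.02 dB
∠G = 0.00° − 90.00° = -90.00°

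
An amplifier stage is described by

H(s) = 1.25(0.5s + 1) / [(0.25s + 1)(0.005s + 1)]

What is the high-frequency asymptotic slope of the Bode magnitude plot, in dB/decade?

-20 dB/decade

Each pole contributes −20 dB/decade at high frequency; each zero contributes +20 dB/decade.
Net: 1 zero(s) − 2 pole(s) → -20 dB/decade.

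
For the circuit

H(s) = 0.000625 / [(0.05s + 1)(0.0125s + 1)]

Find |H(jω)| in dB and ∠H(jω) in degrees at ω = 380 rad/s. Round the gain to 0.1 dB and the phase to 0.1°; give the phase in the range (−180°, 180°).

-103.4 dB, -165.1°

At ω = 380 rad/s:
pole (1 + j380·0.05) = 1 + j19 → |·| ≈ 19.026, ∠ ≈ 86.99°
pole (1 + j380·0.0125) = 1 + j4.75 → |·| ≈ 4.8541, ∠ ≈ 78.11°
|H| = 0.000625 · 1 / (19.026 · 4.8541) ≈ 6.7674e-06
Gain = 20 log₁₀(6.7674e-06) ≈ -103.39 dB
∠H = (0°) − (86.99° + 78.11°) = -165.10°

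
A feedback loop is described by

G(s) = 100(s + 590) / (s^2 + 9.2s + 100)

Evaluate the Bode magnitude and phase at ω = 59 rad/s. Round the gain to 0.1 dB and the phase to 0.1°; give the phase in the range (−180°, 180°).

At s = jω = j59:
zero (s+590): 590 + j59 → |·| = √(590²+59²) = √351581 ≈ 592.94, ∠ = arctan(59/590) ≈ 5.71°
quadratic: (j59)² + 9.2·j59 + 100 = -3381 + j542.8 → |·| ≈ 3424.3, ∠ ≈ 170.88°
|G| = 100 · 592.94 / 3424.3 ≈ 17.316
Gain = 20 log₁₀(17.316) ≈ 24.77 dB
∠G = 5.71° − 170.88° = -165.17°

24.8 dB, -165.2°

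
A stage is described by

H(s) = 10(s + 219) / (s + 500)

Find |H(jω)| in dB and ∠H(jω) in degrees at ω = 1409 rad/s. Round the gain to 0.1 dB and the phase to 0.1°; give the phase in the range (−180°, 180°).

19.6 dB, 10.7°

At s = jω = j1409:
zero (s+219): 219 + j1409 → |·| = √(219²+1409²) = √2033242 ≈ 1425.9, ∠ = arctan(1409/219) ≈ 81.17°
pole (s+500): 500 + j1409 → |·| = √(500²+1409²) = √2235281 ≈ 1495.1, ∠ = arctan(1409/500) ≈ 70.46°
|H| = 10 · 1425.9 / 1495.1 ≈ 9.5372
Gain = 20 log₁₀(9.5372) ≈ 19.59 dB
∠H = 81.17° − 70.46° = 10.71°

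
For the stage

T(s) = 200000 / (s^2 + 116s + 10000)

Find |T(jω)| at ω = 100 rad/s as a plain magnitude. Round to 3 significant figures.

At s = jω = j100:
quadratic: (j100)² + 116·j100 + 10000 = 0 + j11600 → |·| ≈ 11600, ∠ ≈ 90.00°
|T| = 200000 / 11600 ≈ 17.241

17.2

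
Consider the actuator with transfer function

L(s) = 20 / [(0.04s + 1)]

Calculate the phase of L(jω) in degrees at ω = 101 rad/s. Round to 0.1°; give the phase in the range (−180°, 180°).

-76.1°

At ω = 101 rad/s:
pole (1 + j101·0.04) = 1 + j4.04 → |·| ≈ 4.1619, ∠ ≈ 76.10°
∠L = (0°) − (76.10°) = -76.10°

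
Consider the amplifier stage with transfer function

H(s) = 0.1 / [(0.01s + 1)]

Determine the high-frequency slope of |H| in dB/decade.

Each pole contributes −20 dB/decade at high frequency; each zero contributes +20 dB/decade.
Net: 0 zero(s) − 1 pole(s) → -20 dB/decade.

-20 dB/decade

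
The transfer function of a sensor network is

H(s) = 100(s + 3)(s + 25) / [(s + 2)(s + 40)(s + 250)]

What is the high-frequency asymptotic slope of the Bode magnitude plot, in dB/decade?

-20 dB/decade

Each pole contributes −20 dB/decade at high frequency; each zero contributes +20 dB/decade.
Net: 2 zero(s) − 3 pole(s) → -20 dB/decade.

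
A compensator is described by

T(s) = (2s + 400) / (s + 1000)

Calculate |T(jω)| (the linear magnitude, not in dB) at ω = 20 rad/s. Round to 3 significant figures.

Substitute s = j20:
Numerator: 2(j20) + 400 = 400 + j40
Denominator: (j20) + 1000 = 1000 + j20
|N| = √(400² + 40²) ≈ 402, ∠N ≈ 5.71°
|D| = √(1000² + 20²) ≈ 1000.2, ∠D ≈ 1.15°
|T| = 402 / 1000.2 ≈ 0.40192

0.402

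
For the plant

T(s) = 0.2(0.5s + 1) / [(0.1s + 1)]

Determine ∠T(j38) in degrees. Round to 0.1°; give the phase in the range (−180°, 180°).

At ω = 38 rad/s:
zero (1 + j38·0.5) = 1 + j19 → |·| ≈ 19.026, ∠ ≈ 86.99°
pole (1 + j38·0.1) = 1 + j3.8 → |·| ≈ 3.9294, ∠ ≈ 75.26°
∠T = (86.99°) − (75.26°) = 11.73°

11.7°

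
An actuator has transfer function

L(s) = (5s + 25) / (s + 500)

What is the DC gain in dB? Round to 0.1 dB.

-26.0 dB

L(0) = 25 / 500 = 0.05
20 log₁₀(0.05) ≈ -26.02 dB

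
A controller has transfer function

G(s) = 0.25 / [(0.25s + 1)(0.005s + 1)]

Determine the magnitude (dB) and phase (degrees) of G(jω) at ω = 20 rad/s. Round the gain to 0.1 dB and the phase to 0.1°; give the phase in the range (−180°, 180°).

At ω = 20 rad/s:
pole (1 + j20·0.25) = 1 + j5 → |·| ≈ 5.099, ∠ ≈ 78.69°
pole (1 + j20·0.005) = 1 + j0.1 → |·| ≈ 1.005, ∠ ≈ 5.71°
|G| = 0.25 · 1 / (5.099 · 1.005) ≈ 0.048785
Gain = 20 log₁₀(0.048785) ≈ -26.23 dB
∠G = (0°) − (78.69° + 5.71°) = -84.40°

-26.2 dB, -84.4°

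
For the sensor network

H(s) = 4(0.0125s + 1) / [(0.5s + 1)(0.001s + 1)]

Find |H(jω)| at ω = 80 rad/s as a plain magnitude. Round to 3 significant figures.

At ω = 80 rad/s:
zero (1 + j80·0.0125) = 1 + j1 → |·| ≈ 1.4142, ∠ ≈ 45.00°
pole (1 + j80·0.5) = 1 + j40 → |·| ≈ 40.012, ∠ ≈ 88.57°
pole (1 + j80·0.001) = 1 + j0.08 → |·| ≈ 1.0032, ∠ ≈ 4.57°
|H| = 4 · 1.4142 / (40.012 · 1.0032) ≈ 0.14093

0.141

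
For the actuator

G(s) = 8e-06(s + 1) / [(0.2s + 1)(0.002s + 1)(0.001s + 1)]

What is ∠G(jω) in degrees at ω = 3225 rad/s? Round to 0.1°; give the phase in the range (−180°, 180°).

At ω = 3225 rad/s:
zero (1 + j3225·1) = 1 + j3225 → |·| ≈ 3225, ∠ ≈ 89.98°
pole (1 + j3225·0.2) = 1 + j645 → |·| ≈ 645, ∠ ≈ 89.91°
pole (1 + j3225·0.002) = 1 + j6.45 → |·| ≈ 6.5271, ∠ ≈ 81.19°
pole (1 + j3225·0.001) = 1 + j3.225 → |·| ≈ 3.3765, ∠ ≈ 72.77°
∠G = (89.98°) − (89.91° + 81.19° + 72.77°) = -153.89°

-153.9°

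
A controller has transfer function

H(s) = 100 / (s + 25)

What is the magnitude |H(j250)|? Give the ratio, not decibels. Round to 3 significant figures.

At s = jω = j250:
pole (s+25): 25 + j250 → |·| = √(25²+250²) = √63125 ≈ 251.25, ∠ = arctan(250/25) ≈ 84.29°
|H| = 100 / 251.25 ≈ 0.39801

0.398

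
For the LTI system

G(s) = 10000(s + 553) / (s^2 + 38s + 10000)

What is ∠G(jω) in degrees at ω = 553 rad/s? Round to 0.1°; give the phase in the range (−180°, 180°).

At s = jω = j553:
zero (s+553): 553 + j553 → |·| = √(553²+553²) = √611618 ≈ 782.06, ∠ = arctan(553/553) ≈ 45.00°
quadratic: (j553)² + 38·j553 + 10000 = -295809 + j21014 → |·| ≈ 2.9655e+05, ∠ ≈ 175.94°
∠G = 45.00° − 175.94° = -130.94°

-130.9°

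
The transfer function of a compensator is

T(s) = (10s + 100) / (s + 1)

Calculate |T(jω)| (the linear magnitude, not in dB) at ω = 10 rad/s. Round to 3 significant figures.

14.1

Substitute s = j10:
Numerator: 10(j10) + 100 = 100 + j100
Denominator: (j10) + 1 = 1 + j10
|N| = √(100² + 100²) ≈ 141.42, ∠N ≈ 45.00°
|D| = √(1² + 10²) ≈ 10.05, ∠D ≈ 84.29°
|T| = 141.42 / 10.05 ≈ 14.072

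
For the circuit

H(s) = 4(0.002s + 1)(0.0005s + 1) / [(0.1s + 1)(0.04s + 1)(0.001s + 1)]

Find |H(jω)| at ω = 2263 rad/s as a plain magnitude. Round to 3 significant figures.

0.000552

At ω = 2263 rad/s:
zero (1 + j2263·0.002) = 1 + j4.526 → |·| ≈ 4.6352, ∠ ≈ 77.54°
zero (1 + j2263·0.0005) = 1 + j1.1315 → |·| ≈ 1.5101, ∠ ≈ 48.53°
pole (1 + j2263·0.1) = 1 + j226.3 → |·| ≈ 226.3, ∠ ≈ 89.75°
pole (1 + j2263·0.04) = 1 + j90.52 → |·| ≈ 90.526, ∠ ≈ 89.37°
pole (1 + j2263·0.001) = 1 + j2.263 → |·| ≈ 2.4741, ∠ ≈ 66.16°
|H| = 4 · 4.6352 · 1.5101 / (226.3 · 90.526 · 2.4741) ≈ 0.00055241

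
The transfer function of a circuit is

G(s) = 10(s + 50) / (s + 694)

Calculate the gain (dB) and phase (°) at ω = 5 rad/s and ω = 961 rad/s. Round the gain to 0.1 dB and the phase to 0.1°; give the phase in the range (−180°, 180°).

ω = 5: -2.8 dB, 5.3°; ω = 961: 18.2 dB, 32.9°

At s = jω = j5:
zero (s+50): 50 + j5 → |·| = √(50²+5²) = √2525 ≈ 50.249, ∠ = arctan(5/50) ≈ 5.71°
pole (s+694): 694 + j5 → |·| = √(694²+5²) = √481661 ≈ 694.02, ∠ = arctan(5/694) ≈ 0.41°
|G| = 10 · 50.249 / 694.02 ≈ 0.72403
Gain = 20 log₁₀(0.72403) ≈ -2.80 dB
∠G = 5.71° − 0.41° = 5.30°

At s = jω = j961:
zero (s+50): 50 + j961 → |·| = √(50²+961²) = √926021 ≈ 962.3, ∠ = arctan(961/50) ≈ 87.02°
pole (s+694): 694 + j961 → |·| = √(694²+961²) = √1405157 ≈ 1185.4, ∠ = arctan(961/694) ≈ 54.16°
|G| = 10 · 962.3 / 1185.4 ≈ 8.1179
Gain = 20 log₁₀(8.1179) ≈ 18.19 dB
∠G = 87.02° − 54.16° = 32.86°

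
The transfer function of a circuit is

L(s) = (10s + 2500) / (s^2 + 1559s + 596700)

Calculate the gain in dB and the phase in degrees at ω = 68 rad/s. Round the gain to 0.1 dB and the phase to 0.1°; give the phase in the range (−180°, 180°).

-47.3 dB, 5.1°

Substitute s = j68:
Numerator: 10(j68) + 2500 = 2500 + j680
Denominator: (j68)^2 + 1559(j68) + 596700 = 592076 + j106012
|N| = √(2500² + 680²) ≈ 2590.8, ∠N ≈ 15.22°
|D| = √(592076² + 106012²) ≈ 6.0149e+05, ∠D ≈ 10.15°
|L| = 2590.8 / 6.0149e+05 ≈ 0.0043073
Gain = 20 log₁₀(0.0043073) ≈ -47.32 dB
∠L = 15.22° − 10.15° = 5.07°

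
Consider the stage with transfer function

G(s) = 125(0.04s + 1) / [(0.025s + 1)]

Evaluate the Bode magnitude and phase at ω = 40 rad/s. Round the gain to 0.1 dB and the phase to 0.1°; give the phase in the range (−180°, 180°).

At ω = 40 rad/s:
zero (1 + j40·0.04) = 1 + j1.6 → |·| ≈ 1.8868, ∠ ≈ 57.99°
pole (1 + j40·0.025) = 1 + j1 → |·| ≈ 1.4142, ∠ ≈ 45.00°
|G| = 125 · 1.8868 / (1.4142) ≈ 166.77
Gain = 20 log₁₀(166.77) ≈ 44.44 dB
∠G = (57.99°) − (45.00°) = 12.99°

44.4 dB, 13.0°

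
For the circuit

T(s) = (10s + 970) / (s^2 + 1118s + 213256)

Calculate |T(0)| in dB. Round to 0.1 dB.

T(0) = 970 / 213256 ≈ 0.0045485
20 log₁₀(0.0045485) ≈ -46.84 dB

-46.8 dB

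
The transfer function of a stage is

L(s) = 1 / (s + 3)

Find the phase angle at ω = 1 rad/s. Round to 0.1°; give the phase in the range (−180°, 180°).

At s = jω = j1:
pole (s+3): 3 + j1 → |·| = √(3²+1²) = √10 ≈ 3.1623, ∠ = arctan(1/3) ≈ 18.43°
∠L = 0.00° − 18.43° = -18.43°

-18.4°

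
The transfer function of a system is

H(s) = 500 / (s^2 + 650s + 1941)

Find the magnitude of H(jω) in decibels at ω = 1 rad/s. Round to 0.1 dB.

Substitute s = j1:
Numerator: 500 = 500 + j0
Denominator: (j1)^2 + 650(j1) + 1941 = 1940 + j650
|N| = √(500² + 0²) ≈ 500, ∠N ≈ 0.00°
|D| = √(1940² + 650²) ≈ 2046, ∠D ≈ 18.52°
|H| = 500 / 2046 ≈ 0.24438
Gain = 20 log₁₀(0.24438) ≈ -12.24 dB

-12.2 dB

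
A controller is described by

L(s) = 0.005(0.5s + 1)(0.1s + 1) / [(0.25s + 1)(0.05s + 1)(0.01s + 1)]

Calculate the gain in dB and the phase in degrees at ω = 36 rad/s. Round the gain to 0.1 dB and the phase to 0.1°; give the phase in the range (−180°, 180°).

At ω = 36 rad/s:
zero (1 + j36·0.5) = 1 + j18 → |·| ≈ 18.028, ∠ ≈ 86.82°
zero (1 + j36·0.1) = 1 + j3.6 → |·| ≈ 3.7363, ∠ ≈ 74.48°
pole (1 + j36·0.25) = 1 + j9 → |·| ≈ 9.0554, ∠ ≈ 83.66°
pole (1 + j36·0.05) = 1 + j1.8 → |·| ≈ 2.0591, ∠ ≈ 60.95°
pole (1 + j36·0.01) = 1 + j0.36 → |·| ≈ 1.0628, ∠ ≈ 19.80°
|L| = 0.005 · 18.028 · 3.7363 / (9.0554 · 2.0591 · 1.0628) ≈ 0.016995
Gain = 20 log₁₀(0.016995) ≈ -35.39 dB
∠L = (86.82° + 74.48°) − (83.66° + 60.95° + 19.80°) = -3.11°

-35.4 dB, -3.1°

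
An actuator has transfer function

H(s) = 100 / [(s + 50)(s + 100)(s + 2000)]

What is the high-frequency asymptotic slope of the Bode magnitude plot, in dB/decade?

-60 dB/decade

Each pole contributes −20 dB/decade at high frequency; each zero contributes +20 dB/decade.
Net: 0 zero(s) − 3 pole(s) → -60 dB/decade.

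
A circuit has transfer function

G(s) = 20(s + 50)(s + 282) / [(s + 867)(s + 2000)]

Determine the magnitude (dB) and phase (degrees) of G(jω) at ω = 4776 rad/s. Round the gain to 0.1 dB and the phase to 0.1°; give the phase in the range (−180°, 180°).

25.2 dB, 29.0°

At s = jω = j4776:
zero (s+50): 50 + j4776 → |·| = √(50²+4776²) = √22812676 ≈ 4776.3, ∠ = arctan(4776/50) ≈ 89.40°
zero (s+282): 282 + j4776 → |·| = √(282²+4776²) = √22889700 ≈ 4784.3, ∠ = arctan(4776/282) ≈ 86.62°
pole (s+867): 867 + j4776 → |·| = √(867²+4776²) = √23561865 ≈ 4854.1, ∠ = arctan(4776/867) ≈ 79.71°
pole (s+2000): 2000 + j4776 → |·| = √(2000²+4776²) = √26810176 ≈ 5177.9, ∠ = arctan(4776/2000) ≈ 67.28°
|G| = 20 · 2.2851e+07 / 2.5134e+07 ≈ 18.183
Gain = 20 log₁₀(18.183) ≈ 25.19 dB
∠G = 176.02° − 146.99° = 29.03°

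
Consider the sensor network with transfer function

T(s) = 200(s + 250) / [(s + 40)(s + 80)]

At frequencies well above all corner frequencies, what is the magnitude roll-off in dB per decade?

-20 dB/decade

Each pole contributes −20 dB/decade at high frequency; each zero contributes +20 dB/decade.
Net: 1 zero(s) − 2 pole(s) → -20 dB/decade.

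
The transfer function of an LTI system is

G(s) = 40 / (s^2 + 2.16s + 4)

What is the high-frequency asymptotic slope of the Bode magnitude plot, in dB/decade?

Each pole contributes −20 dB/decade at high frequency; each zero contributes +20 dB/decade.
Net: 0 zero(s) − 2 pole(s) → -40 dB/decade.

-40 dB/decade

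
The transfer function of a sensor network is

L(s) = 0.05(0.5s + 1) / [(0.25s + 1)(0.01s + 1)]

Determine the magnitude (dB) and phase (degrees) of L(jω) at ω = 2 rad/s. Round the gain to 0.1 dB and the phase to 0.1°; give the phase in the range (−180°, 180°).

At ω = 2 rad/s:
zero (1 + j2·0.5) = 1 + j1 → |·| ≈ 1.4142, ∠ ≈ 45.00°
pole (1 + j2·0.25) = 1 + j0.5 → |·| ≈ 1.118, ∠ ≈ 26.57°
pole (1 + j2·0.01) = 1 + j0.02 → |·| ≈ 1.0002, ∠ ≈ 1.15°
|L| = 0.05 · 1.4142 / (1.118 · 1.0002) ≈ 0.063234
Gain = 20 log₁₀(0.063234) ≈ -23.98 dB
∠L = (45.00°) − (26.57° + 1.15°) = 17.28°

-24.0 dB, 17.3°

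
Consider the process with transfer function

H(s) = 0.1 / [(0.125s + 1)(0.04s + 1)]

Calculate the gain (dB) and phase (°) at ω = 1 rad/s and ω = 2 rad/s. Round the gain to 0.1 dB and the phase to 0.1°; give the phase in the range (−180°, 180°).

At ω = 1 rad/s:
pole (1 + j1·0.125) = 1 + j0.125 → |·| ≈ 1.0078, ∠ ≈ 7.13°
pole (1 + j1·0.04) = 1 + j0.04 → |·| ≈ 1.0008, ∠ ≈ 2.29°
|H| = 0.1 · 1 / (1.0078 · 1.0008) ≈ 0.099147
Gain = 20 log₁₀(0.099147) ≈ -20.07 dB
∠H = (0°) − (7.13° + 2.29°) = -9.42°

At ω = 2 rad/s:
pole (1 + j2·0.125) = 1 + j0.25 → |·| ≈ 1.0308, ∠ ≈ 14.04°
pole (1 + j2·0.04) = 1 + j0.08 → |·| ≈ 1.0032, ∠ ≈ 4.57°
|H| = 0.1 · 1 / (1.0308 · 1.0032) ≈ 0.096703
Gain = 20 log₁₀(0.096703) ≈ -20.29 dB
∠H = (0°) − (14.04° + 4.57°) = -18.61°

ω = 1: -20.1 dB, -9.4°; ω = 2: -20.3 dB, -18.6°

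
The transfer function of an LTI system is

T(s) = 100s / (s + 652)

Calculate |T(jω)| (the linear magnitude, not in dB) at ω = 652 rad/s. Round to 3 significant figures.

70.7

At s = jω = j652:
zero at origin: s = j652 → |·| = 652, ∠ = 90.00°
pole (s+652): 652 + j652 → |·| = √(652²+652²) = √850208 ≈ 922.07, ∠ = arctan(652/652) ≈ 45.00°
|T| = 100 · 652 / 922.07 ≈ 70.71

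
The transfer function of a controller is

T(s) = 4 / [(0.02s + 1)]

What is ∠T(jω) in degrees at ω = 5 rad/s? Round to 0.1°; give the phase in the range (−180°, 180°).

-5.7°

At ω = 5 rad/s:
pole (1 + j5·0.02) = 1 + j0.1 → |·| ≈ 1.005, ∠ ≈ 5.71°
∠T = (0°) − (5.71°) = -5.71°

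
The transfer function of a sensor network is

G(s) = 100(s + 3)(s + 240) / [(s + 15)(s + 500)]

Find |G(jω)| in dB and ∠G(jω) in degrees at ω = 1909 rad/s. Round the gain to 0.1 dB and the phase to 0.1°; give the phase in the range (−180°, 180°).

39.8 dB, 7.9°

At s = jω = j1909:
zero (s+3): 3 + j1909 → |·| = √(3²+1909²) = √3644290 ≈ 1909, ∠ = arctan(1909/3) ≈ 89.91°
zero (s+240): 240 + j1909 → |·| = √(240²+1909²) = √3701881 ≈ 1924, ∠ = arctan(1909/240) ≈ 82.83°
pole (s+15): 15 + j1909 → |·| = √(15²+1909²) = √3644506 ≈ 1909.1, ∠ = arctan(1909/15) ≈ 89.55°
pole (s+500): 500 + j1909 → |·| = √(500²+1909²) = √3894281 ≈ 1973.4, ∠ = arctan(1909/500) ≈ 75.32°
|G| = 100 · 3.6729e+06 / 3.7674e+06 ≈ 97.492
Gain = 20 log₁₀(97.492) ≈ 39.78 dB
∠G = 172.74° − 164.87° = 7.87°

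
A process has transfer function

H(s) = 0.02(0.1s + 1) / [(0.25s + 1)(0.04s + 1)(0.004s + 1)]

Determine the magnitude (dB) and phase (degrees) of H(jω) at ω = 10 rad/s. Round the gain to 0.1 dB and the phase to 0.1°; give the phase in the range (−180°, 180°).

-40.2 dB, -47.3°

At ω = 10 rad/s:
zero (1 + j10·0.1) = 1 + j1 → |·| ≈ 1.4142, ∠ ≈ 45.00°
pole (1 + j10·0.25) = 1 + j2.5 → |·| ≈ 2.6926, ∠ ≈ 68.20°
pole (1 + j10·0.04) = 1 + j0.4 → |·| ≈ 1.077, ∠ ≈ 21.80°
pole (1 + j10·0.004) = 1 + j0.04 → |·| ≈ 1.0008, ∠ ≈ 2.29°
|H| = 0.02 · 1.4142 / (2.6926 · 1.077 · 1.0008) ≈ 0.0097455
Gain = 20 log₁₀(0.0097455) ≈ -40.22 dB
∠H = (45.00°) − (68.20° + 21.80° + 2.29°) = -47.29°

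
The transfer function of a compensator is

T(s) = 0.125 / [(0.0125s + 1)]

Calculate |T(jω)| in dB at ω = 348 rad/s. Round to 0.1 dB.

At ω = 348 rad/s:
pole (1 + j348·0.0125) = 1 + j4.35 → |·| ≈ 4.4635, ∠ ≈ 77.05°
|T| = 0.125 · 1 / (4.4635) ≈ 0.028005
Gain = 20 log₁₀(0.028005) ≈ -31.06 dB

-31.1 dB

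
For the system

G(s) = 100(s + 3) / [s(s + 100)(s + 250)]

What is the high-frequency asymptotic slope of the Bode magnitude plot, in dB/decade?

Each pole contributes −20 dB/decade at high frequency; each zero contributes +20 dB/decade.
Net: 1 zero(s) − 3 pole(s) → -40 dB/decade.

-40 dB/decade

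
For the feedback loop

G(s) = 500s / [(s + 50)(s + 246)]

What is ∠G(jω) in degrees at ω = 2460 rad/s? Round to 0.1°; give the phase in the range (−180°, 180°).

-83.1°

At s = jω = j2460:
zero at origin: s = j2460 → |·| = 2460, ∠ = 90.00°
pole (s+50): 50 + j2460 → |·| = √(50²+2460²) = √6054100 ≈ 2460.5, ∠ = arctan(2460/50) ≈ 88.84°
pole (s+246): 246 + j2460 → |·| = √(246²+2460²) = √6112116 ≈ 2472.3, ∠ = arctan(2460/246) ≈ 84.29°
∠G = 90.00° − 173.13° = -83.13°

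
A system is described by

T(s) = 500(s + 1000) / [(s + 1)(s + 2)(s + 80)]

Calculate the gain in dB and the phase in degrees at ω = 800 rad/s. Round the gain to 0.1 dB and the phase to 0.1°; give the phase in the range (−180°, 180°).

-58.1 dB, 134.6°

At s = jω = j800:
zero (s+1000): 1000 + j800 → |·| = √(1000²+800²) = √1640000 ≈ 1280.6, ∠ = arctan(800/1000) ≈ 38.66°
pole (s+1): 1 + j800 → |·| = √(1²+800²) = √640001 ≈ 800, ∠ = arctan(800/1) ≈ 89.93°
pole (s+2): 2 + j800 → |·| = √(2²+800²) = √640004 ≈ 800, ∠ = arctan(800/2) ≈ 89.86°
pole (s+80): 80 + j800 → |·| = √(80²+800²) = √646400 ≈ 803.99, ∠ = arctan(800/80) ≈ 84.29°
|T| = 500 · 1280.6 / 5.1455e+08 ≈ 0.0012444
Gain = 20 log₁₀(0.0012444) ≈ -58.10 dB
∠T = 38.66° − 264.08° = -225.42° ≡ 134.58° (principal value)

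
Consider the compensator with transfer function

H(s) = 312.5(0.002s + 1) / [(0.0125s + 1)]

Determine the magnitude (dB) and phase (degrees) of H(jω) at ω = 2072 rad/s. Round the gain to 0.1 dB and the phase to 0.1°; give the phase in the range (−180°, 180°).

34.2 dB, -11.4°

At ω = 2072 rad/s:
zero (1 + j2072·0.002) = 1 + j4.144 → |·| ≈ 4.2629, ∠ ≈ 76.43°
pole (1 + j2072·0.0125) = 1 + j25.9 → |·| ≈ 25.919, ∠ ≈ 87.79°
|H| = 312.5 · 4.2629 / (25.919) ≈ 51.397
Gain = 20 log₁₀(51.397) ≈ 34.22 dB
∠H = (76.43°) − (87.79°) = -11.36°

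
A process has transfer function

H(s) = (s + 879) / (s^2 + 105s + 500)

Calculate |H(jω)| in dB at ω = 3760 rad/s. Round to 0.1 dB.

Substitute s = j3760:
Numerator: (j3760) + 879 = 879 + j3760
Denominator: (j3760)^2 + 105(j3760) + 500 = -14137100 + j394800
|N| = √(879² + 3760²) ≈ 3861.4, ∠N ≈ 76.84°
|D| = √(14137100² + 394800²) ≈ 1.4143e+07, ∠D ≈ 178.40°
|H| = 3861.4 / 1.4143e+07 ≈ 0.00027303
Gain = 20 log₁₀(0.00027303) ≈ -71.28 dB

-71.3 dB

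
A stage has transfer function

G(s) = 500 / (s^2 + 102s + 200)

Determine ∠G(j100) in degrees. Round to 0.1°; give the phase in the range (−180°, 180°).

Substitute s = j100:
Numerator: 500 = 500 + j0
Denominator: (j100)^2 + 102(j100) + 200 = -9800 + j10200
|N| = √(500² + 0²) ≈ 500, ∠N ≈ 0.00°
|D| = √(9800² + 10200²) ≈ 14145, ∠D ≈ 133.85°
∠G = 0.00° − 133.85° = -133.85°

-133.9°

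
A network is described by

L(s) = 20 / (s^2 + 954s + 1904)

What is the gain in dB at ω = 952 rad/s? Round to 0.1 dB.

-96.1 dB

Substitute s = j952:
Numerator: 20 = 20 + j0
Denominator: (j952)^2 + 954(j952) + 1904 = -904400 + j908208
|N| = √(20² + 0²) ≈ 20, ∠N ≈ 0.00°
|D| = √(904400² + 908208²) ≈ 1.2817e+06, ∠D ≈ 134.88°
|L| = 20 / 1.2817e+06 ≈ 1.5604e-05
Gain = 20 log₁₀(1.5604e-05) ≈ -96.14 dB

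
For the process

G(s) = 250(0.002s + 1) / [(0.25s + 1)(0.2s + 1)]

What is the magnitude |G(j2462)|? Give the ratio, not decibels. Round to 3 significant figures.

At ω = 2462 rad/s:
zero (1 + j2462·0.002) = 1 + j4.924 → |·| ≈ 5.0245, ∠ ≈ 78.52°
pole (1 + j2462·0.25) = 1 + j615.5 → |·| ≈ 615.5, ∠ ≈ 89.91°
pole (1 + j2462·0.2) = 1 + j492.4 → |·| ≈ 492.4, ∠ ≈ 89.88°
|G| = 250 · 5.0245 / (615.5 · 492.4) ≈ 0.0041446

0.00414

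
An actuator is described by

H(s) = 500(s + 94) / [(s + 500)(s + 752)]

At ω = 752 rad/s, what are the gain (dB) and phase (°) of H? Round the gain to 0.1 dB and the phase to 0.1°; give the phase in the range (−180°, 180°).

At s = jω = j752:
zero (s+94): 94 + j752 → |·| = √(94²+752²) = √574340 ≈ 757.85, ∠ = arctan(752/94) ≈ 82.87°
pole (s+500): 500 + j752 → |·| = √(500²+752²) = √815504 ≈ 903.05, ∠ = arctan(752/500) ≈ 56.38°
pole (s+752): 752 + j752 → |·| = √(752²+752²) = √1131008 ≈ 1063.5, ∠ = arctan(752/752) ≈ 45.00°
|H| = 500 · 757.85 / 9.6039e+05 ≈ 0.39455
Gain = 20 log₁₀(0.39455) ≈ -8.08 dB
∠H = 82.87° − 101.38° = -18.51°

-8.1 dB, -18.5°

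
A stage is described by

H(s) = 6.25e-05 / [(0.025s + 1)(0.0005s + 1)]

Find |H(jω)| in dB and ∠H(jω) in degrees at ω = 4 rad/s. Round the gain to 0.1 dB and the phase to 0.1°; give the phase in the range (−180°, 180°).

-84.1 dB, -5.8°

At ω = 4 rad/s:
pole (1 + j4·0.025) = 1 + j0.1 → |·| ≈ 1.005, ∠ ≈ 5.71°
pole (1 + j4·0.0005) = 1 + j0.002 → |·| ≈ 1, ∠ ≈ 0.11°
|H| = 6.25e-05 · 1 / (1.005 · 1) ≈ 6.2189e-05
Gain = 20 log₁₀(6.2189e-05) ≈ -84.13 dB
∠H = (0°) − (5.71° + 0.11°) = -5.82°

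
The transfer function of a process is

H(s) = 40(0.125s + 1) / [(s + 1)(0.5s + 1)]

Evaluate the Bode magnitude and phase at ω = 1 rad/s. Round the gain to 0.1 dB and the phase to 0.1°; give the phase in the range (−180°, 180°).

At ω = 1 rad/s:
zero (1 + j1·0.125) = 1 + j0.125 → |·| ≈ 1.0078, ∠ ≈ 7.13°
pole (1 + j1·1) = 1 + j1 → |·| ≈ 1.4142, ∠ ≈ 45.00°
pole (1 + j1·0.5) = 1 + j0.5 → |·| ≈ 1.118, ∠ ≈ 26.57°
|H| = 40 · 1.0078 / (1.4142 · 1.118) ≈ 25.497
Gain = 20 log₁₀(25.497) ≈ 28.13 dB
∠H = (7.13°) − (45.00° + 26.57°) = -64.44°

28.1 dB, -64.4°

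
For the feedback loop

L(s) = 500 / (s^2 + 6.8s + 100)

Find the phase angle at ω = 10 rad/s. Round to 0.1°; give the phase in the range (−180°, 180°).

-90.0°

At s = jω = j10:
quadratic: (j10)² + 6.8·j10 + 100 = 0 + j68 → |·| ≈ 68, ∠ ≈ 90.00°
∠L = 0.00° − 90.00° = -90.00°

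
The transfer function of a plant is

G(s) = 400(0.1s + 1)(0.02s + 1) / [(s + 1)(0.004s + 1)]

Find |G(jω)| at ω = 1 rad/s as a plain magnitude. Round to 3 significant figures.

284

At ω = 1 rad/s:
zero (1 + j1·0.1) = 1 + j0.1 → |·| ≈ 1.005, ∠ ≈ 5.71°
zero (1 + j1·0.02) = 1 + j0.02 → |·| ≈ 1.0002, ∠ ≈ 1.15°
pole (1 + j1·1) = 1 + j1 → |·| ≈ 1.4142, ∠ ≈ 45.00°
pole (1 + j1·0.004) = 1 + j0.004 → |·| ≈ 1, ∠ ≈ 0.23°
|G| = 400 · 1.005 · 1.0002 / (1.4142 · 1) ≈ 284.32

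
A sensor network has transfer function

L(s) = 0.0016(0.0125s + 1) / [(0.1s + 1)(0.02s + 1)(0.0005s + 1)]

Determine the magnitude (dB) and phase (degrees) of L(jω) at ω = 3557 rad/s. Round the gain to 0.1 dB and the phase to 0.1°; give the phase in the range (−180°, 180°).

At ω = 3557 rad/s:
zero (1 + j3557·0.0125) = 1 + j44.4625 → |·| ≈ 44.474, ∠ ≈ 88.71°
pole (1 + j3557·0.1) = 1 + j355.7 → |·| ≈ 355.7, ∠ ≈ 89.84°
pole (1 + j3557·0.02) = 1 + j71.14 → |·| ≈ 71.147, ∠ ≈ 89.19°
pole (1 + j3557·0.0005) = 1 + j1.7785 → |·| ≈ 2.0404, ∠ ≈ 60.65°
|L| = 0.0016 · 44.474 / (355.7 · 71.147 · 2.0404) ≈ 1.3781e-06
Gain = 20 log₁₀(1.3781e-06) ≈ -117.21 dB
∠L = (88.71°) − (89.84° + 89.19° + 60.65°) = -150.97°

-117.2 dB, -151.0°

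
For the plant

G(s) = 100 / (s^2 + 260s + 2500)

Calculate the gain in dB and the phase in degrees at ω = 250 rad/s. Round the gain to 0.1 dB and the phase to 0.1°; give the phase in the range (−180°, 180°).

-58.9 dB, -132.7°

Substitute s = j250:
Numerator: 100 = 100 + j0
Denominator: (j250)^2 + 260(j250) + 2500 = -60000 + j65000
|N| = √(100² + 0²) ≈ 100, ∠N ≈ 0.00°
|D| = √(60000² + 65000²) ≈ 88459, ∠D ≈ 132.71°
|G| = 100 / 88459 ≈ 0.0011305
Gain = 20 log₁₀(0.0011305) ≈ -58.93 dB
∠G = 0.00° − 132.71° = -132.71°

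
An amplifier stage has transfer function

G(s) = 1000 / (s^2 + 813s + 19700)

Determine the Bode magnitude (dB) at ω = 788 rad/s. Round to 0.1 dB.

Substitute s = j788:
Numerator: 1000 = 1000 + j0
Denominator: (j788)^2 + 813(j788) + 19700 = -601244 + j640644
|N| = √(1000² + 0²) ≈ 1000, ∠N ≈ 0.00°
|D| = √(601244² + 640644²) ≈ 8.7859e+05, ∠D ≈ 133.18°
|G| = 1000 / 8.7859e+05 ≈ 0.0011382
Gain = 20 log₁₀(0.0011382) ≈ -58.88 dB

-58.9 dB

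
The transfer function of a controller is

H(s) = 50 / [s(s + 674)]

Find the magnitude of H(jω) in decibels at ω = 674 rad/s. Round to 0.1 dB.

At s = jω = j674:
pole (s+674): 674 + j674 → |·| = √(674²+674²) = √908552 ≈ 953.18, ∠ = arctan(674/674) ≈ 45.00°
pole at origin: |s| = 674, ∠ = 90.00° (in denominator)
|H| = 50 / 6.4244e+05 ≈ 7.7828e-05
Gain = 20 log₁₀(7.7828e-05) ≈ -82.18 dB

-82.2 dB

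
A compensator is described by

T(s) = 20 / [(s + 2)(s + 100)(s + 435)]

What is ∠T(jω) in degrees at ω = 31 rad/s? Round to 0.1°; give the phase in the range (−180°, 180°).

At s = jω = j31:
pole (s+2): 2 + j31 → |·| = √(2²+31²) = √965 ≈ 31.064, ∠ = arctan(31/2) ≈ 86.31°
pole (s+100): 100 + j31 → |·| = √(100²+31²) = √10961 ≈ 104.69, ∠ = arctan(31/100) ≈ 17.22°
pole (s+435): 435 + j31 → |·| = √(435²+31²) = √190186 ≈ 436.1, ∠ = arctan(31/435) ≈ 4.08°
∠T = 0.00° − 107.61° = -107.61°

-107.6°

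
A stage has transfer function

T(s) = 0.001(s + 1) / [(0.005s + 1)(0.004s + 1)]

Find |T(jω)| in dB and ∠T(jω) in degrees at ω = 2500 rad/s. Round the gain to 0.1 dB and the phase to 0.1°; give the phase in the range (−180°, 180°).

-34.1 dB, -79.7°

At ω = 2500 rad/s:
zero (1 + j2500·1) = 1 + j2500 → |·| ≈ 2500, ∠ ≈ 89.98°
pole (1 + j2500·0.005) = 1 + j12.5 → |·| ≈ 12.54, ∠ ≈ 85.43°
pole (1 + j2500·0.004) = 1 + j10 → |·| ≈ 10.05, ∠ ≈ 84.29°
|T| = 0.001 · 2500 / (12.54 · 10.05) ≈ 0.019837
Gain = 20 log₁₀(0.019837) ≈ -34.05 dB
∠T = (89.98°) − (85.43° + 84.29°) = -79.74°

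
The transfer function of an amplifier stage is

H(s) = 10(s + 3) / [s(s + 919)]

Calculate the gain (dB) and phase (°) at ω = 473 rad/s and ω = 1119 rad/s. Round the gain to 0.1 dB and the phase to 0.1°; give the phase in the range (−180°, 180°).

ω = 473: -40.3 dB, -27.6°; ω = 1119: -43.2 dB, -50.8°

At s = jω = j473:
zero (s+3): 3 + j473 → |·| = √(3²+473²) = √223738 ≈ 473.01, ∠ = arctan(473/3) ≈ 89.64°
pole (s+919): 919 + j473 → |·| = √(919²+473²) = √1068290 ≈ 1033.6, ∠ = arctan(473/919) ≈ 27.23°
pole at origin: |s| = 473, ∠ = 90.00° (in denominator)
|H| = 10 · 473.01 / 4.8889e+05 ≈ 0.0096752
Gain = 20 log₁₀(0.0096752) ≈ -40.29 dB
∠H = 89.64° − 117.23° = -27.59°

At s = jω = j1119:
zero (s+3): 3 + j1119 → |·| = √(3²+1119²) = √1252170 ≈ 1119, ∠ = arctan(1119/3) ≈ 89.85°
pole (s+919): 919 + j1119 → |·| = √(919²+1119²) = √2096722 ≈ 1448, ∠ = arctan(1119/919) ≈ 50.60°
pole at origin: |s| = 1119, ∠ = 90.00° (in denominator)
|H| = 10 · 1119 / 1.6203e+06 ≈ 0.0069061
Gain = 20 log₁₀(0.0069061) ≈ -43.22 dB
∠H = 89.85° − 140.60° = -50.75°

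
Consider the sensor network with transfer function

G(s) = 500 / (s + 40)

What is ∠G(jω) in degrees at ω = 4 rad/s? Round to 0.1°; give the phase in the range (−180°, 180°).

At s = jω = j4:
pole (s+40): 40 + j4 → |·| = √(40²+4²) = √1616 ≈ 40.2, ∠ = arctan(4/40) ≈ 5.71°
∠G = 0.00° − 5.71° = -5.71°

-5.7°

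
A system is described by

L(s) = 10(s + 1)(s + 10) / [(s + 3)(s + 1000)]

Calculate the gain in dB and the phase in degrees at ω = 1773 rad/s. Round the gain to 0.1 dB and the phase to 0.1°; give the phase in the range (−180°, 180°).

18.8 dB, 29.2°

At s = jω = j1773:
zero (s+1): 1 + j1773 → |·| = √(1²+1773²) = √3143530 ≈ 1773, ∠ = arctan(1773/1) ≈ 89.97°
zero (s+10): 10 + j1773 → |·| = √(10²+1773²) = √3143629 ≈ 1773, ∠ = arctan(1773/10) ≈ 89.68°
pole (s+3): 3 + j1773 → |·| = √(3²+1773²) = √3143538 ≈ 1773, ∠ = arctan(1773/3) ≈ 89.90°
pole (s+1000): 1000 + j1773 → |·| = √(1000²+1773²) = √4143529 ≈ 2035.6, ∠ = arctan(1773/1000) ≈ 60.58°
|L| = 10 · 3.1435e+06 / 3.6091e+06 ≈ 8.7099
Gain = 20 log₁₀(8.7099) ≈ 18.80 dB
∠L = 179.65° − 150.48° = 29.17°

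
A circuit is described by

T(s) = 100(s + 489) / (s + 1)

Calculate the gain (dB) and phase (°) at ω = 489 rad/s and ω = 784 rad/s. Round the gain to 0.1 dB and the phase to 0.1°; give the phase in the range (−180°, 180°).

ω = 489: 43.0 dB, -44.9°; ω = 784: 41.4 dB, -31.9°

At s = jω = j489:
zero (s+489): 489 + j489 → |·| = √(489²+489²) = √478242 ≈ 691.55, ∠ = arctan(489/489) ≈ 45.00°
pole (s+1): 1 + j489 → |·| = √(1²+489²) = √239122 ≈ 489, ∠ = arctan(489/1) ≈ 89.88°
|T| = 100 · 691.55 / 489 ≈ 141.42
Gain = 20 log₁₀(141.42) ≈ 43.01 dB
∠T = 45.00° − 89.88° = -44.88°

At s = jω = j784:
zero (s+489): 489 + j784 → |·| = √(489²+784²) = √853777 ≈ 924, ∠ = arctan(784/489) ≈ 58.05°
pole (s+1): 1 + j784 → |·| = √(1²+784²) = √614657 ≈ 784, ∠ = arctan(784/1) ≈ 89.93°
|T| = 100 · 924 / 784 ≈ 117.86
Gain = 20 log₁₀(117.86) ≈ 41.43 dB
∠T = 58.05° − 89.93° = -31.88°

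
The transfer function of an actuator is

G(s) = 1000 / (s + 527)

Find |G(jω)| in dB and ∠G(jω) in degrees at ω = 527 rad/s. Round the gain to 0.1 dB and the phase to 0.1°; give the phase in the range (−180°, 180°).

2.6 dB, -45.0°

At s = jω = j527:
pole (s+527): 527 + j527 → |·| = √(527²+527²) = √555458 ≈ 745.29, ∠ = arctan(527/527) ≈ 45.00°
|G| = 1000 / 745.29 ≈ 1.3418
Gain = 20 log₁₀(1.3418) ≈ 2.55 dB
∠G = 0.00° − 45.00° = -45.00°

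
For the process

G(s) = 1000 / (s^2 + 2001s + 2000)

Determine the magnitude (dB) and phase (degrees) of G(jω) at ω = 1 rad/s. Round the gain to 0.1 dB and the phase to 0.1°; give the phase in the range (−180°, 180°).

Substitute s = j1:
Numerator: 1000 = 1000 + j0
Denominator: (j1)^2 + 2001(j1) + 2000 = 1999 + j2001
|N| = √(1000² + 0²) ≈ 1000, ∠N ≈ 0.00°
|D| = √(1999² + 2001²) ≈ 2828.4, ∠D ≈ 45.03°
|G| = 1000 / 2828.4 ≈ 0.35356
Gain = 20 log₁₀(0.35356) ≈ -9.03 dB
∠G = 0.00° − 45.03° = -45.03°

-9.0 dB, -45.0°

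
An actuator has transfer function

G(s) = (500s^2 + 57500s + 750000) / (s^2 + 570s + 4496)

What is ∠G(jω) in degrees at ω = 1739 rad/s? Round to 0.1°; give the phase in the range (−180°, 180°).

14.4°

Substitute s = j1739:
Numerator: 500(j1739)^2 + 57500(j1739) + 750000 = -1511310500 + j99992500
Denominator: (j1739)^2 + 570(j1739) + 4496 = -3019625 + j991230
|N| = √(1511310500² + 99992500²) ≈ 1.5146e+09, ∠N ≈ 176.21°
|D| = √(3019625² + 991230²) ≈ 3.1782e+06, ∠D ≈ 161.83°
∠G = 176.21° − 161.83° = 14.38°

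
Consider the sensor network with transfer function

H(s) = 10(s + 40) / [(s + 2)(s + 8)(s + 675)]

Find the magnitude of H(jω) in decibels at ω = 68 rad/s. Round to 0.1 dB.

At s = jω = j68:
zero (s+40): 40 + j68 → |·| = √(40²+68²) = √6224 ≈ 78.892, ∠ = arctan(68/40) ≈ 59.53°
pole (s+2): 2 + j68 → |·| = √(2²+68²) = √4628 ≈ 68.029, ∠ = arctan(68/2) ≈ 88.32°
pole (s+8): 8 + j68 → |·| = √(8²+68²) = √4688 ≈ 68.469, ∠ = arctan(68/8) ≈ 83.29°
pole (s+675): 675 + j68 → |·| = √(675²+68²) = √460249 ≈ 678.42, ∠ = arctan(68/675) ≈ 5.75°
|H| = 10 · 78.892 / 3.16e+06 ≈ 0.00024966
Gain = 20 log₁₀(0.00024966) ≈ -72.05 dB

-72.1 dB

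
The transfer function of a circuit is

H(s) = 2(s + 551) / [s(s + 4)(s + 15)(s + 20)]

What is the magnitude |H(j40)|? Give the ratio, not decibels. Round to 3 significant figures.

0.000360

At s = jω = j40:
zero (s+551): 551 + j40 → |·| = √(551²+40²) = √305201 ≈ 552.45, ∠ = arctan(40/551) ≈ 4.15°
pole (s+4): 4 + j40 → |·| = √(4²+40²) = √1616 ≈ 40.2, ∠ = arctan(40/4) ≈ 84.29°
pole (s+15): 15 + j40 → |·| = √(15²+40²) = √1825 ≈ 42.72, ∠ = arctan(40/15) ≈ 69.44°
pole (s+20): 20 + j40 → |·| = √(20²+40²) = √2000 ≈ 44.721, ∠ = arctan(40/20) ≈ 63.43°
pole at origin: |s| = 40, ∠ = 90.00° (in denominator)
|H| = 2 · 552.45 / 3.0721e+06 ≈ 0.00035966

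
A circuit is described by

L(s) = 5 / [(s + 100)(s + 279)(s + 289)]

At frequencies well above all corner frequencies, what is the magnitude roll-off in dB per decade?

Each pole contributes −20 dB/decade at high frequency; each zero contributes +20 dB/decade.
Net: 0 zero(s) − 3 pole(s) → -60 dB/decade.

-60 dB/decade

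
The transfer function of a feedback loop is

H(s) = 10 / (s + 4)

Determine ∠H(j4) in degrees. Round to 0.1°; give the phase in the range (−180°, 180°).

At s = jω = j4:
pole (s+4): 4 + j4 → |·| = √(4²+4²) = √32 ≈ 5.6569, ∠ = arctan(4/4) ≈ 45.00°
∠H = 0.00° − 45.00° = -45.00°

-45.0°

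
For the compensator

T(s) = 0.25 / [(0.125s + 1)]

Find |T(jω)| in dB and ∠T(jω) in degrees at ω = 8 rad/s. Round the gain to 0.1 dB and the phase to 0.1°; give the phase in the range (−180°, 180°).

At ω = 8 rad/s:
pole (1 + j8·0.125) = 1 + j1 → |·| ≈ 1.4142, ∠ ≈ 45.00°
|T| = 0.25 · 1 / (1.4142) ≈ 0.17678
Gain = 20 log₁₀(0.17678) ≈ -15.05 dB
∠T = (0°) − (45.00°) = -45.00°

-15.1 dB, -45.0°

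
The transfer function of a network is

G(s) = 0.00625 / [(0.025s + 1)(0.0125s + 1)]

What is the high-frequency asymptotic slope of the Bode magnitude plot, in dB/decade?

Each pole contributes −20 dB/decade at high frequency; each zero contributes +20 dB/decade.
Net: 0 zero(s) − 2 pole(s) → -40 dB/decade.

-40 dB/decade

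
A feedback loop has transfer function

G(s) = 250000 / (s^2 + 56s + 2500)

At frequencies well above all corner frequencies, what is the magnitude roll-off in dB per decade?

-40 dB/decade

Each pole contributes −20 dB/decade at high frequency; each zero contributes +20 dB/decade.
Net: 0 zero(s) − 2 pole(s) → -40 dB/decade.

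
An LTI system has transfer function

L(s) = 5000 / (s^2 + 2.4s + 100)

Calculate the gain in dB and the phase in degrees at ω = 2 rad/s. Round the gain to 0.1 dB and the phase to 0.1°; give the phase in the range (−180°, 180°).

34.3 dB, -2.9°

At s = jω = j2:
quadratic: (j2)² + 2.4·j2 + 100 = 96 + j4.8 → |·| ≈ 96.12, ∠ ≈ 2.86°
|L| = 5000 / 96.12 ≈ 52.018
Gain = 20 log₁₀(52.018) ≈ 34.32 dB
∠L = 0.00° − 2.86° = -2.86°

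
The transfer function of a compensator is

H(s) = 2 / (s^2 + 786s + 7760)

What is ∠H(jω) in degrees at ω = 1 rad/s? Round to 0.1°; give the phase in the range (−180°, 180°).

Substitute s = j1:
Numerator: 2 = 2 + j0
Denominator: (j1)^2 + 786(j1) + 7760 = 7759 + j786
|N| = √(2² + 0²) ≈ 2, ∠N ≈ 0.00°
|D| = √(7759² + 786²) ≈ 7798.7, ∠D ≈ 5.78°
∠H = 0.00° − 5.78° = -5.78°

-5.8°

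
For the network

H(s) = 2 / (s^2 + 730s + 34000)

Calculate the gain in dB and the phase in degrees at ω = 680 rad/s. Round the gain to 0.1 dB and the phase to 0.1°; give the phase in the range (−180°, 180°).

-110.3 dB, -130.8°

Substitute s = j680:
Numerator: 2 = 2 + j0
Denominator: (j680)^2 + 730(j680) + 34000 = -428400 + j496400
|N| = √(2² + 0²) ≈ 2, ∠N ≈ 0.00°
|D| = √(428400² + 496400²) ≈ 6.557e+05, ∠D ≈ 130.79°
|H| = 2 / 6.557e+05 ≈ 3.0502e-06
Gain = 20 log₁₀(3.0502e-06) ≈ -110.31 dB
∠H = 0.00° − 130.79° = -130.79°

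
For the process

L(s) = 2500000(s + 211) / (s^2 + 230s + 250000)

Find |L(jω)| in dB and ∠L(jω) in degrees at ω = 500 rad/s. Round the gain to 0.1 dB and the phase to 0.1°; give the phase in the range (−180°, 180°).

81.4 dB, -22.9°

At s = jω = j500:
zero (s+211): 211 + j500 → |·| = √(211²+500²) = √294521 ≈ 542.7, ∠ = arctan(500/211) ≈ 67.12°
quadratic: (j500)² + 230·j500 + 250000 = 0 + j115000 → |·| ≈ 1.15e+05, ∠ ≈ 90.00°
|L| = 2500000 · 542.7 / 1.15e+05 ≈ 11798
Gain = 20 log₁₀(11798) ≈ 81.44 dB
∠L = 67.12° − 90.00° = -22.88°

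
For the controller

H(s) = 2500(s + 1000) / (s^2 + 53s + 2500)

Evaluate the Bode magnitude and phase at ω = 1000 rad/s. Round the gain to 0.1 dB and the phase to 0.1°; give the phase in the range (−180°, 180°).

11.0 dB, -132.0°

At s = jω = j1000:
zero (s+1000): 1000 + j1000 → |·| = √(1000²+1000²) = √2000000 ≈ 1414.2, ∠ = arctan(1000/1000) ≈ 45.00°
quadratic: (j1000)² + 53·j1000 + 2500 = -997500 + j53000 → |·| ≈ 9.9891e+05, ∠ ≈ 176.96°
|H| = 2500 · 1414.2 / 9.9891e+05 ≈ 3.5394
Gain = 20 log₁₀(3.5394) ≈ 10.98 dB
∠H = 45.00° − 176.96° = -131.96°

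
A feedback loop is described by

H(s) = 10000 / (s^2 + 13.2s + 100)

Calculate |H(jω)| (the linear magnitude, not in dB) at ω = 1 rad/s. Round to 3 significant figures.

At s = jω = j1:
quadratic: (j1)² + 13.2·j1 + 100 = 99 + j13.2 → |·| ≈ 99.876, ∠ ≈ 7.59°
|H| = 10000 / 99.876 ≈ 100.12

100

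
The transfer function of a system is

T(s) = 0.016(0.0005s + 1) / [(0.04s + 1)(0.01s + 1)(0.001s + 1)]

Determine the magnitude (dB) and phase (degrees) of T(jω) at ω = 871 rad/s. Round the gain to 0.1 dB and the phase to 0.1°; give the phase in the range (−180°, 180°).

At ω = 871 rad/s:
zero (1 + j871·0.0005) = 1 + j0.4355 → |·| ≈ 1.0907, ∠ ≈ 23.53°
pole (1 + j871·0.04) = 1 + j34.84 → |·| ≈ 34.854, ∠ ≈ 88.36°
pole (1 + j871·0.01) = 1 + j8.71 → |·| ≈ 8.7672, ∠ ≈ 83.45°
pole (1 + j871·0.001) = 1 + j0.871 → |·| ≈ 1.3261, ∠ ≈ 41.06°
|T| = 0.016 · 1.0907 / (34.854 · 8.7672 · 1.3261) ≈ 4.3066e-05
Gain = 20 log₁₀(4.3066e-05) ≈ -87.32 dB
∠T = (23.53°) − (88.36° + 83.45° + 41.06°) = -189.34° ≡ 170.66° (principal value)

-87.3 dB, 170.7°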